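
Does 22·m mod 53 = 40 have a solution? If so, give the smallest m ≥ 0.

50

gcd(22, 53) = 1, so a unique solution mod 53 exists.
22⁻¹ ≡ 41 (mod 53).
m ≡ 41·40 ≡ 50 (mod 53).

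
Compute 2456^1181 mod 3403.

By square-and-multiply:
1181 in binary is 10010011101, i.e. 1181 = 1024 + 128 + 16 + 8 + 4 + 1.
2456^1 ≡ 2456 (mod 3403)
2456^2 ≡ 2456^2 = 6031936 ≡ 1820 (mod 3403)
2456^4 ≡ 1820^2 = 3312400 ≡ 1281 (mod 3403)
2456^8 ≡ 1281^2 = 1640961 ≡ 715 (mod 3403)
2456^16 ≡ 715^2 = 511225 ≡ 775 (mod 3403)
2456^32 ≡ 775^2 = 600625 ≡ 1697 (mod 3403)
2456^64 ≡ 1697^2 = 2879809 ≡ 871 (mod 3403)
2456^128 ≡ 871^2 = 758641 ≡ 3175 (mod 3403)
2456^256 ≡ 3175^2 = 10080625 ≡ 939 (mod 3403)
2456^512 ≡ 939^2 = 881721 ≡ 344 (mod 3403)
2456^1024 ≡ 344^2 = 118336 ≡ 2634 (mod 3403)
2456^1181 = 2456^1024 · 2456^128 · 2456^16 · 2456^8 · 2456^4 · 2456^1 ≡ 2634 · 3175 · 775 · 715 · 1281 · 2456 (mod 3403).
Accumulate the product:
2634 · 3175 = 8362950 ≡ 1779
1779 · 775 = 1378725 ≡ 510
510 · 715 = 364650 ≡ 529
529 · 1281 = 677649 ≡ 452
452 · 2456 = 1110112 ≡ 734

734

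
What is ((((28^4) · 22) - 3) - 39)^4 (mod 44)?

16

(28)^4 ≡ 20 (mod 44)
20 · 22 = 440 ≡ 0 (mod 44)
0 - 3 = -3 ≡ 41 (mod 44)
41 - 39 = 2
(2)^4 ≡ 16 (mod 44)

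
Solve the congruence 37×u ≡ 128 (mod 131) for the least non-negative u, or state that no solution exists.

gcd(37, 131) = 1, so a unique solution mod 131 exists.
37⁻¹ ≡ 85 (mod 131).
u ≡ 85×128 ≡ 7 (mod 131).

7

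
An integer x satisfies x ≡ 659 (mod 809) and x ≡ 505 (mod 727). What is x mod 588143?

486868

809⁻¹ mod 727: 809*133 ≡ 1 (mod 727), so 809⁻¹ ≡ 133.
x = 659 + 809*((505 − 659)*133 mod 727) = 659 + 809*601 = 486868.
Check: 486868 mod 809 = 659, 486868 mod 727 = 505. ✓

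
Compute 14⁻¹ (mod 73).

73 = 5*14 + 3
14 = 4*3 + 2
3 = 1*2 + 1
2 = 2*1 + 0
gcd(14, 73) = 1, so the inverse exists.
Back-substitute for 1:
1 = 1*3 − 1*2
  = −1*14 + 5*3
  = 5*73 − 26*14
So 14⁻¹ ≡ −26 ≡ 47 (mod 73).

47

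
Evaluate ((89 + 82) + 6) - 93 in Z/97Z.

84

89 + 82 = 171 ≡ 74 (mod 97)
74 + 6 = 80
80 - 93 = -13 ≡ 84 (mod 97)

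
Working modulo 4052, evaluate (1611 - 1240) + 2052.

1611 - 1240 = 371
371 + 2052 = 2423

2423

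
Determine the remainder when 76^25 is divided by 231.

76

By square-and-multiply:
25 in binary is 11001, i.e. 25 = 16 + 8 + 1.
76^1 ≡ 76 (mod 231)
76^2 ≡ 76^2 = 5776 ≡ 1 (mod 231)
76^4 ≡ 1^2 = 1 (mod 231)
76^8 ≡ 1^2 = 1 (mod 231)
76^16 ≡ 1^2 = 1 (mod 231)
76^25 = 76^16 * 76^8 * 76^1 ≡ 1 * 1 * 76 (mod 231).
Accumulate the product:
1 * 1 = 1
1 * 76 = 76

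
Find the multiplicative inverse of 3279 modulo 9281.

9281 = 2×3279 + 2723
3279 = 1×2723 + 556
2723 = 4×556 + 499
556 = 1×499 + 57
499 = 8×57 + 43
57 = 1×43 + 14
43 = 3×14 + 1
14 = 14×1 + 0
gcd(3279, 9281) = 1, so the inverse exists.
Back-substitute for 1:
1 = 1×43 − 3×14
  = −3×57 + 4×43
  = 4×499 − 35×57
  = −35×556 + 39×499
  = 39×2723 − 191×556
  = −191×3279 + 230×2723
  = 230×9281 − 651×3279
So 3279⁻¹ ≡ −651 ≡ 8630 (mod 9281).

8630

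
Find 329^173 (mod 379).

100

By square-and-multiply:
329^1 ≡ 329 (mod 379)
329^2 ≡ 329^2 = 108241 ≡ 226 (mod 379)
329^4 ≡ 226^2 = 51076 ≡ 290 (mod 379)
329^8 ≡ 290^2 = 84100 ≡ 341 (mod 379)
329^16 ≡ 341^2 = 116281 ≡ 307 (mod 379)
329^32 ≡ 307^2 = 94249 ≡ 257 (mod 379)
329^64 ≡ 257^2 = 66049 ≡ 103 (mod 379)
329^128 ≡ 103^2 = 10609 ≡ 376 (mod 379)
329^173 = 329^128 × 329^32 × 329^8 × 329^4 × 329^1 ≡ 376 × 257 × 341 × 290 × 329 (mod 379).
Accumulate the product:
376 × 257 = 96632 ≡ 366
366 × 341 = 124806 ≡ 115
115 × 290 = 33350 ≡ 377
377 × 329 = 124033 ≡ 100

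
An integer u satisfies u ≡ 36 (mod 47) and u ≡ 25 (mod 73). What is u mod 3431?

47⁻¹ mod 73: 47·14 ≡ 1 (mod 73), so 47⁻¹ ≡ 14.
u = 36 + 47·((25 − 36)·14 mod 73) = 36 + 47·65 = 3091.
Check: 3091 mod 47 = 36, 3091 mod 73 = 25. ✓

3091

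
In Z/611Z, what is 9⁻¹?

611 = 67*9 + 8
9 = 1*8 + 1
8 = 8*1 + 0
gcd(9, 611) = 1, so the inverse exists.
Back-substitute for 1:
1 = 1*9 − 1*8
  = −1*611 + 68*9
So 9⁻¹ ≡ 68 (mod 611).

68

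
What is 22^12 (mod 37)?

26

Compute successive squares:
12 in binary is 1100, i.e. 12 = 8 + 4.
22^1 ≡ 22 (mod 37)
22^2 ≡ 22^2 = 484 ≡ 3 (mod 37)
22^4 ≡ 3^2 = 9 (mod 37)
22^8 ≡ 9^2 = 81 ≡ 7 (mod 37)
22^12 = 22^8 × 22^4 ≡ 7 × 9 (mod 37).
7 × 9 = 63 ≡ 26 (mod 37).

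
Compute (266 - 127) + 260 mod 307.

92

266 - 127 = 139
139 + 260 = 399 ≡ 92 (mod 307)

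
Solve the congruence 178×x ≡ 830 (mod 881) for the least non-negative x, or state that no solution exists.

559

gcd(178, 881) = 1, so a unique solution mod 881 exists.
178⁻¹ ≡ 490 (mod 881).
x ≡ 490×830 ≡ 559 (mod 881).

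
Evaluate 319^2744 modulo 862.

Compute successive squares:
319^1 ≡ 319 (mod 862)
319^2 ≡ 319^2 = 101761 ≡ 45 (mod 862)
319^4 ≡ 45^2 = 2025 ≡ 301 (mod 862)
319^8 ≡ 301^2 = 90601 ≡ 91 (mod 862)
319^16 ≡ 91^2 = 8281 ≡ 523 (mod 862)
319^32 ≡ 523^2 = 273529 ≡ 275 (mod 862)
319^64 ≡ 275^2 = 75625 ≡ 631 (mod 862)
319^128 ≡ 631^2 = 398161 ≡ 779 (mod 862)
319^256 ≡ 779^2 = 606841 ≡ 855 (mod 862)
319^512 ≡ 855^2 = 731025 ≡ 49 (mod 862)
319^1024 ≡ 49^2 = 2401 ≡ 677 (mod 862)
319^2048 ≡ 677^2 = 458329 ≡ 607 (mod 862)
319^2744 = 319^2048 × 319^512 × 319^128 × 319^32 × 319^16 × 319^8 ≡ 607 × 49 × 779 × 275 × 523 × 91 (mod 862).
Accumulate the product:
607 × 49 = 29743 ≡ 435
435 × 779 = 338865 ≡ 99
99 × 275 = 27225 ≡ 503
503 × 523 = 263069 ≡ 159
159 × 91 = 14469 ≡ 677

677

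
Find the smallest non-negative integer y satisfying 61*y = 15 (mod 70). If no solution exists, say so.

gcd(61, 70) = 1, so a unique solution mod 70 exists.
61⁻¹ ≡ 31 (mod 70).
y ≡ 31*15 ≡ 45 (mod 70).

45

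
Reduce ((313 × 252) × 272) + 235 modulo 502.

313 × 252 = 78876 ≡ 62 (mod 502)
62 × 272 = 16864 ≡ 298 (mod 502)
298 + 235 = 533 ≡ 31 (mod 502)

31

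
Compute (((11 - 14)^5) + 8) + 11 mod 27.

19

11 - 14 = -3 ≡ 24 (mod 27)
(24)^5 ≡ 0 (mod 27)
0 + 8 = 8
8 + 11 = 19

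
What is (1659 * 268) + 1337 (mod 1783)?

199

1659 * 268 = 444612 ≡ 645 (mod 1783)
645 + 1337 = 1982 ≡ 199 (mod 1783)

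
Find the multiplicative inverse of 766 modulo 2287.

624

Apply the Euclidean algorithm and back-substitute:
2287 = 2×766 + 755
766 = 1×755 + 11
755 = 68×11 + 7
11 = 1×7 + 4
7 = 1×4 + 3
4 = 1×3 + 1
3 = 3×1 + 0
gcd(766, 2287) = 1, so the inverse exists.
Back-substitute for 1:
1 = 1×4 − 1×3
  = −1×7 + 2×4
  = 2×11 − 3×7
  = −3×755 + 206×11
  = 206×766 − 209×755
  = −209×2287 + 624×766
So 766⁻¹ ≡ 624 (mod 2287).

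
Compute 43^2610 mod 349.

43^1 ≡ 43 (mod 349)
43^2 ≡ 43^2 = 1849 ≡ 104 (mod 349)
43^4 ≡ 104^2 = 10816 ≡ 346 (mod 349)
43^8 ≡ 346^2 = 119716 ≡ 9 (mod 349)
43^16 ≡ 9^2 = 81 (mod 349)
43^32 ≡ 81^2 = 6561 ≡ 279 (mod 349)
43^64 ≡ 279^2 = 77841 ≡ 14 (mod 349)
43^128 ≡ 14^2 = 196 (mod 349)
43^256 ≡ 196^2 = 38416 ≡ 26 (mod 349)
43^512 ≡ 26^2 = 676 ≡ 327 (mod 349)
43^1024 ≡ 327^2 = 106929 ≡ 135 (mod 349)
43^2048 ≡ 135^2 = 18225 ≡ 77 (mod 349)
43^2610 = 43^2048 * 43^512 * 43^32 * 43^16 * 43^2 ≡ 77 * 327 * 279 * 81 * 104 (mod 349).
Accumulate the product:
77 * 327 = 25179 ≡ 51
51 * 279 = 14229 ≡ 269
269 * 81 = 21789 ≡ 151
151 * 104 = 15704 ≡ 348

348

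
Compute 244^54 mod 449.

112

Using repeated squaring:
54 in binary is 110110, i.e. 54 = 32 + 16 + 4 + 2.
244^1 ≡ 244 (mod 449)
244^2 ≡ 244^2 = 59536 ≡ 268 (mod 449)
244^4 ≡ 268^2 = 71824 ≡ 433 (mod 449)
244^8 ≡ 433^2 = 187489 ≡ 256 (mod 449)
244^16 ≡ 256^2 = 65536 ≡ 431 (mod 449)
244^32 ≡ 431^2 = 185761 ≡ 324 (mod 449)
244^54 = 244^32 * 244^16 * 244^4 * 244^2 ≡ 324 * 431 * 433 * 268 (mod 449).
Accumulate the product:
324 * 431 = 139644 ≡ 5
5 * 433 = 2165 ≡ 369
369 * 268 = 98892 ≡ 112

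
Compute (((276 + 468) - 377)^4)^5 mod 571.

362

276 + 468 = 744 ≡ 173 (mod 571)
173 - 377 = -204 ≡ 367 (mod 571)
(367)^4 ≡ 492 (mod 571)
(492)^5 ≡ 362 (mod 571)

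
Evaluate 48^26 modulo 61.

26 in binary is 11010, i.e. 26 = 16 + 8 + 2.
48^1 ≡ 48 (mod 61)
48^2 ≡ 48^2 = 2304 ≡ 47 (mod 61)
48^4 ≡ 47^2 = 2209 ≡ 13 (mod 61)
48^8 ≡ 13^2 = 169 ≡ 47 (mod 61)
48^16 ≡ 47^2 = 2209 ≡ 13 (mod 61)
48^26 = 48^16 · 48^8 · 48^2 ≡ 13 · 47 · 47 (mod 61).
Accumulate the product:
13 · 47 = 611 ≡ 1
1 · 47 = 47

47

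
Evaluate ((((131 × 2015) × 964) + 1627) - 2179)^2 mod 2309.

131 × 2015 = 263965 ≡ 739 (mod 2309)
739 × 964 = 712396 ≡ 1224 (mod 2309)
1224 + 1627 = 2851 ≡ 542 (mod 2309)
542 - 2179 = -1637 ≡ 672 (mod 2309)
(672)^2 ≡ 1329 (mod 2309)

1329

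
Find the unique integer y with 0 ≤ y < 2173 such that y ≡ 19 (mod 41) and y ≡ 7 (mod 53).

41⁻¹ mod 53: 41*22 ≡ 1 (mod 53), so 41⁻¹ ≡ 22.
y = 19 + 41*((7 − 19)*22 mod 53) = 19 + 41*1 = 60.

60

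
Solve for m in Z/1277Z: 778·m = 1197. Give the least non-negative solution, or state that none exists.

1162

gcd(778, 1277) = 1, so a unique solution mod 1277 exists.
778⁻¹ ≡ 1039 (mod 1277).
m ≡ 1039·1197 ≡ 1162 (mod 1277).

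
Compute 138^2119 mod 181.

Compute successive squares:
138^1 ≡ 138 (mod 181)
138^2 ≡ 138^2 = 19044 ≡ 39 (mod 181)
138^4 ≡ 39^2 = 1521 ≡ 73 (mod 181)
138^8 ≡ 73^2 = 5329 ≡ 80 (mod 181)
138^16 ≡ 80^2 = 6400 ≡ 65 (mod 181)
138^32 ≡ 65^2 = 4225 ≡ 62 (mod 181)
138^64 ≡ 62^2 = 3844 ≡ 43 (mod 181)
138^128 ≡ 43^2 = 1849 ≡ 39 (mod 181)
138^256 ≡ 39^2 = 1521 ≡ 73 (mod 181)
138^512 ≡ 73^2 = 5329 ≡ 80 (mod 181)
138^1024 ≡ 80^2 = 6400 ≡ 65 (mod 181)
138^2048 ≡ 65^2 = 4225 ≡ 62 (mod 181)
138^2119 = 138^2048 · 138^64 · 138^4 · 138^2 · 138^1 ≡ 62 · 43 · 73 · 39 · 138 (mod 181).
Accumulate the product:
62 · 43 = 2666 ≡ 132
132 · 73 = 9636 ≡ 43
43 · 39 = 1677 ≡ 48
48 · 138 = 6624 ≡ 108

108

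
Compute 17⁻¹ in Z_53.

By the extended Euclidean algorithm:
53 = 3*17 + 2
17 = 8*2 + 1
2 = 2*1 + 0
gcd(17, 53) = 1, so the inverse exists.
Back-substitute for 1:
1 = 1*17 − 8*2
  = −8*53 + 25*17
So 17⁻¹ ≡ 25 (mod 53).

25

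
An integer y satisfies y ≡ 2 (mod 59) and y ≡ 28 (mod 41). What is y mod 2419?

356

59⁻¹ mod 41: 59*16 ≡ 1 (mod 41), so 59⁻¹ ≡ 16.
y = 2 + 59*((28 − 2)*16 mod 41) = 2 + 59*6 = 356.
Check: 356 mod 59 = 2, 356 mod 41 = 28. ✓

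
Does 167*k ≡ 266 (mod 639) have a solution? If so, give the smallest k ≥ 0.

gcd(167, 639) = 1, so a unique solution mod 639 exists.
167⁻¹ ≡ 551 (mod 639).
k ≡ 551*266 ≡ 235 (mod 639).

235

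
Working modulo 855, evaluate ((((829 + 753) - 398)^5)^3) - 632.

829 + 753 = 1582 ≡ 727 (mod 855)
727 - 398 = 329
(329)^5 ≡ 119 (mod 855)
(119)^3 ≡ 809 (mod 855)
809 - 632 = 177

177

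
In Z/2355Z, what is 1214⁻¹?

1484

Run the extended Euclidean algorithm:
2355 = 1*1214 + 1141
1214 = 1*1141 + 73
1141 = 15*73 + 46
73 = 1*46 + 27
46 = 1*27 + 19
27 = 1*19 + 8
19 = 2*8 + 3
8 = 2*3 + 2
3 = 1*2 + 1
2 = 2*1 + 0
gcd(1214, 2355) = 1, so the inverse exists.
Bézout: 1 = 449*2355 − 871*1214.
So 1214⁻¹ ≡ −871 ≡ 1484 (mod 2355).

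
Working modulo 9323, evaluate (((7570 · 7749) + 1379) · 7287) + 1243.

7570 · 7749 = 58659930 ≡ 8937 (mod 9323)
8937 + 1379 = 10316 ≡ 993 (mod 9323)
993 · 7287 = 7235991 ≡ 1343 (mod 9323)
1343 + 1243 = 2586

2586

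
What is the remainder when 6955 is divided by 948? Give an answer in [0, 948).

319

6955 = 7*948 + 319, so 6955 ≡ 319 (mod 948).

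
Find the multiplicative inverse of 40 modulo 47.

Apply the Euclidean algorithm and back-substitute:
47 = 1·40 + 7
40 = 5·7 + 5
7 = 1·5 + 2
5 = 2·2 + 1
2 = 2·1 + 0
gcd(40, 47) = 1, so the inverse exists.
Back-substitute for 1:
1 = 1·5 − 2·2
  = −2·7 + 3·5
  = 3·40 − 17·7
  = −17·47 + 20·40
So 40⁻¹ ≡ 20 (mod 47).

20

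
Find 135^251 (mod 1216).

599

135^1 ≡ 135 (mod 1216)
135^2 ≡ 135^2 = 18225 ≡ 1201 (mod 1216)
135^4 ≡ 1201^2 = 1442401 ≡ 225 (mod 1216)
135^8 ≡ 225^2 = 50625 ≡ 769 (mod 1216)
135^16 ≡ 769^2 = 591361 ≡ 385 (mod 1216)
135^32 ≡ 385^2 = 148225 ≡ 1089 (mod 1216)
135^64 ≡ 1089^2 = 1185921 ≡ 321 (mod 1216)
135^128 ≡ 321^2 = 103041 ≡ 897 (mod 1216)
135^251 = 135^128 * 135^64 * 135^32 * 135^16 * 135^8 * 135^2 * 135^1 ≡ 897 * 321 * 1089 * 385 * 769 * 1201 * 135 (mod 1216).
Accumulate the product:
897 * 321 = 287937 ≡ 961
961 * 1089 = 1046529 ≡ 769
769 * 385 = 296065 ≡ 577
577 * 769 = 443713 ≡ 1089
1089 * 1201 = 1307889 ≡ 689
689 * 135 = 93015 ≡ 599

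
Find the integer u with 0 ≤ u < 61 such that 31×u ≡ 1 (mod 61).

2

Run the extended Euclidean algorithm:
61 = 1×31 + 30
31 = 1×30 + 1
30 = 30×1 + 0
gcd(31, 61) = 1, so the inverse exists.
Bézout: 1 = −1×61 + 2×31.
So 31⁻¹ ≡ 2 (mod 61).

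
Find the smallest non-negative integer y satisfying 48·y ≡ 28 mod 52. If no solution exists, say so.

gcd(48, 52) = 4, and 4 | 28, so solutions exist.
Divide through by 4: 12·y mod 13 = 7.
12⁻¹ ≡ 12 (mod 13).
y ≡ 12·7 ≡ 6 (mod 13).
The smallest non-negative solution is y = 6.

6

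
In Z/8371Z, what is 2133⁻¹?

By the extended Euclidean algorithm:
8371 = 3·2133 + 1972
2133 = 1·1972 + 161
1972 = 12·161 + 40
161 = 4·40 + 1
40 = 40·1 + 0
gcd(2133, 8371) = 1, so the inverse exists.
Back-substitute for 1:
1 = 1·161 − 4·40
  = −4·1972 + 49·161
  = 49·2133 − 53·1972
  = −53·8371 + 208·2133
So 2133⁻¹ ≡ 208 (mod 8371).

208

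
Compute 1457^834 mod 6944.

1457^1 ≡ 1457 (mod 6944)
1457^2 ≡ 1457^2 = 2122849 ≡ 4929 (mod 6944)
1457^4 ≡ 4929^2 = 24295041 ≡ 4929 (mod 6944)
1457^8 ≡ 4929^2 = 24295041 ≡ 4929 (mod 6944)
1457^16 ≡ 4929^2 = 24295041 ≡ 4929 (mod 6944)
1457^32 ≡ 4929^2 = 24295041 ≡ 4929 (mod 6944)
1457^64 ≡ 4929^2 = 24295041 ≡ 4929 (mod 6944)
1457^128 ≡ 4929^2 = 24295041 ≡ 4929 (mod 6944)
1457^256 ≡ 4929^2 = 24295041 ≡ 4929 (mod 6944)
1457^512 ≡ 4929^2 = 24295041 ≡ 4929 (mod 6944)
1457^834 = 1457^512 * 1457^256 * 1457^64 * 1457^2 ≡ 4929 * 4929 * 4929 * 4929 (mod 6944).
Accumulate the product:
4929 * 4929 = 24295041 ≡ 4929
4929 * 4929 = 24295041 ≡ 4929
4929 * 4929 = 24295041 ≡ 4929

4929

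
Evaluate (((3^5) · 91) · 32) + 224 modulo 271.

259

(3)^5 ≡ 243 (mod 271)
243 · 91 = 22113 ≡ 162 (mod 271)
162 · 32 = 5184 ≡ 35 (mod 271)
35 + 224 = 259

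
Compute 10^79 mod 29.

Compute successive squares:
79 in binary is 1001111, i.e. 79 = 64 + 8 + 4 + 2 + 1.
10^1 ≡ 10 (mod 29)
10^2 ≡ 10^2 = 100 ≡ 13 (mod 29)
10^4 ≡ 13^2 = 169 ≡ 24 (mod 29)
10^8 ≡ 24^2 = 576 ≡ 25 (mod 29)
10^16 ≡ 25^2 = 625 ≡ 16 (mod 29)
10^32 ≡ 16^2 = 256 ≡ 24 (mod 29)
10^64 ≡ 24^2 = 576 ≡ 25 (mod 29)
10^79 = 10^64 × 10^8 × 10^4 × 10^2 × 10^1 ≡ 25 × 25 × 24 × 13 × 10 (mod 29).
Accumulate the product:
25 × 25 = 625 ≡ 16
16 × 24 = 384 ≡ 7
7 × 13 = 91 ≡ 4
4 × 10 = 40 ≡ 11

11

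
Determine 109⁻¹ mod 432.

432 = 3×109 + 105
109 = 1×105 + 4
105 = 26×4 + 1
4 = 4×1 + 0
gcd(109, 432) = 1, so the inverse exists.
Bézout: 1 = 27×432 − 107×109.
So 109⁻¹ ≡ −107 ≡ 325 (mod 432).

325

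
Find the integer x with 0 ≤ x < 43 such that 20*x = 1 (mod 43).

Apply the Euclidean algorithm and back-substitute:
43 = 2*20 + 3
20 = 6*3 + 2
3 = 1*2 + 1
2 = 2*1 + 0
gcd(20, 43) = 1, so the inverse exists.
Bézout: 1 = 7*43 − 15*20.
So 20⁻¹ ≡ −15 ≡ 28 (mod 43).

28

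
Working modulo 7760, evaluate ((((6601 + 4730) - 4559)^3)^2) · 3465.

6601 + 4730 = 11331 ≡ 3571 (mod 7760)
3571 - 4559 = -988 ≡ 6772 (mod 7760)
(6772)^3 ≡ 5808 (mod 7760)
(5808)^2 ≡ 144 (mod 7760)
144 · 3465 = 498960 ≡ 2320 (mod 7760)

2320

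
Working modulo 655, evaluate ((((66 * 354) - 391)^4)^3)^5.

66 * 354 = 23364 ≡ 439 (mod 655)
439 - 391 = 48
(48)^4 ≡ 296 (mod 655)
(296)^3 ≡ 266 (mod 655)
(266)^5 ≡ 631 (mod 655)

631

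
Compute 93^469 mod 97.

4

93^1 ≡ 93 (mod 97)
93^2 ≡ 93^2 = 8649 ≡ 16 (mod 97)
93^4 ≡ 16^2 = 256 ≡ 62 (mod 97)
93^8 ≡ 62^2 = 3844 ≡ 61 (mod 97)
93^16 ≡ 61^2 = 3721 ≡ 35 (mod 97)
93^32 ≡ 35^2 = 1225 ≡ 61 (mod 97)
93^64 ≡ 61^2 = 3721 ≡ 35 (mod 97)
93^128 ≡ 35^2 = 1225 ≡ 61 (mod 97)
93^256 ≡ 61^2 = 3721 ≡ 35 (mod 97)
93^469 = 93^256 × 93^128 × 93^64 × 93^16 × 93^4 × 93^1 ≡ 35 × 61 × 35 × 35 × 62 × 93 (mod 97).
Accumulate the product:
35 × 61 = 2135 ≡ 1
1 × 35 = 35
35 × 35 = 1225 ≡ 61
61 × 62 = 3782 ≡ 96
96 × 93 = 8928 ≡ 4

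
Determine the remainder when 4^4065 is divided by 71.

30

Compute successive squares:
4065 in binary is 111111100001, i.e. 4065 = 2048 + 1024 + 512 + 256 + 128 + 64 + 32 + 1.
4^1 ≡ 4 (mod 71)
4^2 ≡ 4^2 = 16 (mod 71)
4^4 ≡ 16^2 = 256 ≡ 43 (mod 71)
4^8 ≡ 43^2 = 1849 ≡ 3 (mod 71)
4^16 ≡ 3^2 = 9 (mod 71)
4^32 ≡ 9^2 = 81 ≡ 10 (mod 71)
4^64 ≡ 10^2 = 100 ≡ 29 (mod 71)
4^128 ≡ 29^2 = 841 ≡ 60 (mod 71)
4^256 ≡ 60^2 = 3600 ≡ 50 (mod 71)
4^512 ≡ 50^2 = 2500 ≡ 15 (mod 71)
4^1024 ≡ 15^2 = 225 ≡ 12 (mod 71)
4^2048 ≡ 12^2 = 144 ≡ 2 (mod 71)
4^4065 = 4^2048 · 4^1024 · 4^512 · 4^256 · 4^128 · 4^64 · 4^32 · 4^1 ≡ 2 · 12 · 15 · 50 · 60 · 29 · 10 · 4 (mod 71).
Accumulate the product:
2 · 12 = 24
24 · 15 = 360 ≡ 5
5 · 50 = 250 ≡ 37
37 · 60 = 2220 ≡ 19
19 · 29 = 551 ≡ 54
54 · 10 = 540 ≡ 43
43 · 4 = 172 ≡ 30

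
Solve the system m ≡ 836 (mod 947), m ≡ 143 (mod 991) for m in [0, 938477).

719609

947⁻¹ mod 991: 947×518 ≡ 1 (mod 991), so 947⁻¹ ≡ 518.
m = 836 + 947×((143 − 836)×518 mod 991) = 836 + 947×759 = 719609.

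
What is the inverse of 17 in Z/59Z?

By the extended Euclidean algorithm:
59 = 3*17 + 8
17 = 2*8 + 1
8 = 8*1 + 0
gcd(17, 59) = 1, so the inverse exists.
Bézout: 1 = −2*59 + 7*17.
So 17⁻¹ ≡ 7 (mod 59).

7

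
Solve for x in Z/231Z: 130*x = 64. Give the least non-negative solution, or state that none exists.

100

gcd(130, 231) = 1, so a unique solution mod 231 exists.
130⁻¹ ≡ 16 (mod 231).
x ≡ 16*64 ≡ 100 (mod 231).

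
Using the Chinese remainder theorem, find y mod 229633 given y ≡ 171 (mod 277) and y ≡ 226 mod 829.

277⁻¹ mod 829: 277×416 ≡ 1 (mod 829), so 277⁻¹ ≡ 416.
y = 171 + 277×((226 − 171)×416 mod 829) = 171 + 277×497 = 137840.

137840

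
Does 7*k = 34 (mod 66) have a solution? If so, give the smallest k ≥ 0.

gcd(7, 66) = 1, so a unique solution mod 66 exists.
7⁻¹ ≡ 19 (mod 66).
k ≡ 19*34 ≡ 52 (mod 66).

52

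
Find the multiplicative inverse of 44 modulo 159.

47

By the extended Euclidean algorithm:
159 = 3*44 + 27
44 = 1*27 + 17
27 = 1*17 + 10
17 = 1*10 + 7
10 = 1*7 + 3
7 = 2*3 + 1
3 = 3*1 + 0
gcd(44, 159) = 1, so the inverse exists.
Bézout: 1 = −13*159 + 47*44.
So 44⁻¹ ≡ 47 (mod 159).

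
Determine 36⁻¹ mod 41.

Apply the Euclidean algorithm and back-substitute:
41 = 1*36 + 5
36 = 7*5 + 1
5 = 5*1 + 0
gcd(36, 41) = 1, so the inverse exists.
Bézout: 1 = −7*41 + 8*36.
So 36⁻¹ ≡ 8 (mod 41).

8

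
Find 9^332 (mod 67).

By square-and-multiply:
332 in binary is 101001100, i.e. 332 = 256 + 64 + 8 + 4.
9^1 ≡ 9 (mod 67)
9^2 ≡ 9^2 = 81 ≡ 14 (mod 67)
9^4 ≡ 14^2 = 196 ≡ 62 (mod 67)
9^8 ≡ 62^2 = 3844 ≡ 25 (mod 67)
9^16 ≡ 25^2 = 625 ≡ 22 (mod 67)
9^32 ≡ 22^2 = 484 ≡ 15 (mod 67)
9^64 ≡ 15^2 = 225 ≡ 24 (mod 67)
9^128 ≡ 24^2 = 576 ≡ 40 (mod 67)
9^256 ≡ 40^2 = 1600 ≡ 59 (mod 67)
9^332 = 9^256 · 9^64 · 9^8 · 9^4 ≡ 59 · 24 · 25 · 62 (mod 67).
Accumulate the product:
59 · 24 = 1416 ≡ 9
9 · 25 = 225 ≡ 24
24 · 62 = 1488 ≡ 14

14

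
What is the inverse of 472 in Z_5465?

3323

Apply the Euclidean algorithm and back-substitute:
5465 = 11*472 + 273
472 = 1*273 + 199
273 = 1*199 + 74
199 = 2*74 + 51
74 = 1*51 + 23
51 = 2*23 + 5
23 = 4*5 + 3
5 = 1*3 + 2
3 = 1*2 + 1
2 = 2*1 + 0
gcd(472, 5465) = 1, so the inverse exists.
Bézout: 1 = 185*5465 − 2142*472.
So 472⁻¹ ≡ −2142 ≡ 3323 (mod 5465).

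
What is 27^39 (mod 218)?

Compute successive squares:
39 in binary is 100111, i.e. 39 = 32 + 4 + 2 + 1.
27^1 ≡ 27 (mod 218)
27^2 ≡ 27^2 = 729 ≡ 75 (mod 218)
27^4 ≡ 75^2 = 5625 ≡ 175 (mod 218)
27^8 ≡ 175^2 = 30625 ≡ 105 (mod 218)
27^16 ≡ 105^2 = 11025 ≡ 125 (mod 218)
27^32 ≡ 125^2 = 15625 ≡ 147 (mod 218)
27^39 = 27^32 × 27^4 × 27^2 × 27^1 ≡ 147 × 175 × 75 × 27 (mod 218).
Accumulate the product:
147 × 175 = 25725 ≡ 1
1 × 75 = 75
75 × 27 = 2025 ≡ 63

63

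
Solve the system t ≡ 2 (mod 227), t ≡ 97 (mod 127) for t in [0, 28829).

4542

227⁻¹ mod 127: 227×47 ≡ 1 (mod 127), so 227⁻¹ ≡ 47.
t = 2 + 227×((97 − 2)×47 mod 127) = 2 + 227×20 = 4542.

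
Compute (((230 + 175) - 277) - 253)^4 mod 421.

230 + 175 = 405
405 - 277 = 128
128 - 253 = -125 ≡ 296 (mod 421)
(296)^4 ≡ 199 (mod 421)

199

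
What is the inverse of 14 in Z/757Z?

703

757 = 54*14 + 1
14 = 14*1 + 0
gcd(14, 757) = 1, so the inverse exists.
Bézout: 1 = 1*757 − 54*14.
So 14⁻¹ ≡ −54 ≡ 703 (mod 757).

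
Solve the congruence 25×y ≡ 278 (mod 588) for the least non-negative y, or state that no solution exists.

458

gcd(25, 588) = 1, so a unique solution mod 588 exists.
25⁻¹ ≡ 541 (mod 588).
y ≡ 541×278 ≡ 458 (mod 588).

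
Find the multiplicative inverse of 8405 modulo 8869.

Run the extended Euclidean algorithm:
8869 = 1*8405 + 464
8405 = 18*464 + 53
464 = 8*53 + 40
53 = 1*40 + 13
40 = 3*13 + 1
13 = 13*1 + 0
gcd(8405, 8869) = 1, so the inverse exists.
Back-substitute for 1:
1 = 1*40 − 3*13
  = −3*53 + 4*40
  = 4*464 − 35*53
  = −35*8405 + 634*464
  = 634*8869 − 669*8405
So 8405⁻¹ ≡ −669 ≡ 8200 (mod 8869).

8200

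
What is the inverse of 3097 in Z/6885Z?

By the extended Euclidean algorithm:
6885 = 2*3097 + 691
3097 = 4*691 + 333
691 = 2*333 + 25
333 = 13*25 + 8
25 = 3*8 + 1
8 = 8*1 + 0
gcd(3097, 6885) = 1, so the inverse exists.
Bézout: 1 = 372*6885 − 827*3097.
So 3097⁻¹ ≡ −827 ≡ 6058 (mod 6885).

6058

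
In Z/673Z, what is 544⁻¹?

Apply the Euclidean algorithm and back-substitute:
673 = 1×544 + 129
544 = 4×129 + 28
129 = 4×28 + 17
28 = 1×17 + 11
17 = 1×11 + 6
11 = 1×6 + 5
6 = 1×5 + 1
5 = 5×1 + 0
gcd(544, 673) = 1, so the inverse exists.
Back-substitute for 1:
1 = 1×6 − 1×5
  = −1×11 + 2×6
  = 2×17 − 3×11
  = −3×28 + 5×17
  = 5×129 − 23×28
  = −23×544 + 97×129
  = 97×673 − 120×544
So 544⁻¹ ≡ −120 ≡ 553 (mod 673).

553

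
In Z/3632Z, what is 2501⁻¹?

Apply the Euclidean algorithm and back-substitute:
3632 = 1·2501 + 1131
2501 = 2·1131 + 239
1131 = 4·239 + 175
239 = 1·175 + 64
175 = 2·64 + 47
64 = 1·47 + 17
47 = 2·17 + 13
17 = 1·13 + 4
13 = 3·4 + 1
4 = 4·1 + 0
gcd(2501, 3632) = 1, so the inverse exists.
Bézout: 1 = 586·3632 − 851·2501.
So 2501⁻¹ ≡ −851 ≡ 2781 (mod 3632).

2781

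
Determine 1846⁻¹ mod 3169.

Apply the Euclidean algorithm and back-substitute:
3169 = 1×1846 + 1323
1846 = 1×1323 + 523
1323 = 2×523 + 277
523 = 1×277 + 246
277 = 1×246 + 31
246 = 7×31 + 29
31 = 1×29 + 2
29 = 14×2 + 1
2 = 2×1 + 0
gcd(1846, 3169) = 1, so the inverse exists.
Bézout: 1 = −893×3169 + 1533×1846.
So 1846⁻¹ ≡ 1533 (mod 3169).

1533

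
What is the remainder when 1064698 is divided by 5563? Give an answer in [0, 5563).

2165

1064698 = 191·5563 + 2165, so 1064698 ≡ 2165 (mod 5563).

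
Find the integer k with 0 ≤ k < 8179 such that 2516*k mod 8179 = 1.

7155

Apply the Euclidean algorithm and back-substitute:
8179 = 3×2516 + 631
2516 = 3×631 + 623
631 = 1×623 + 8
623 = 77×8 + 7
8 = 1×7 + 1
7 = 7×1 + 0
gcd(2516, 8179) = 1, so the inverse exists.
Bézout: 1 = 315×8179 − 1024×2516.
So 2516⁻¹ ≡ −1024 ≡ 7155 (mod 8179).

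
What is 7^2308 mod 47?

7^1 ≡ 7 (mod 47)
7^2 ≡ 7^2 = 49 ≡ 2 (mod 47)
7^4 ≡ 2^2 = 4 (mod 47)
7^8 ≡ 4^2 = 16 (mod 47)
7^16 ≡ 16^2 = 256 ≡ 21 (mod 47)
7^32 ≡ 21^2 = 441 ≡ 18 (mod 47)
7^64 ≡ 18^2 = 324 ≡ 42 (mod 47)
7^128 ≡ 42^2 = 1764 ≡ 25 (mod 47)
7^256 ≡ 25^2 = 625 ≡ 14 (mod 47)
7^512 ≡ 14^2 = 196 ≡ 8 (mod 47)
7^1024 ≡ 8^2 = 64 ≡ 17 (mod 47)
7^2048 ≡ 17^2 = 289 ≡ 7 (mod 47)
7^2308 = 7^2048 · 7^256 · 7^4 ≡ 7 · 14 · 4 (mod 47).
Accumulate the product:
7 · 14 = 98 ≡ 4
4 · 4 = 16

16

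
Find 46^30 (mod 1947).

1816

Using repeated squaring:
46^1 ≡ 46 (mod 1947)
46^2 ≡ 46^2 = 2116 ≡ 169 (mod 1947)
46^4 ≡ 169^2 = 28561 ≡ 1303 (mod 1947)
46^8 ≡ 1303^2 = 1697809 ≡ 25 (mod 1947)
46^16 ≡ 25^2 = 625 (mod 1947)
46^30 = 46^16 × 46^8 × 46^4 × 46^2 ≡ 625 × 25 × 1303 × 169 (mod 1947).
Accumulate the product:
625 × 25 = 15625 ≡ 49
49 × 1303 = 63847 ≡ 1543
1543 × 169 = 260767 ≡ 1816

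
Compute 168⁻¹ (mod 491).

491 = 2×168 + 155
168 = 1×155 + 13
155 = 11×13 + 12
13 = 1×12 + 1
12 = 12×1 + 0
gcd(168, 491) = 1, so the inverse exists.
Bézout: 1 = −13×491 + 38×168.
So 168⁻¹ ≡ 38 (mod 491).

38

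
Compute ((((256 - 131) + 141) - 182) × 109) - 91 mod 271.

122

256 - 131 = 125
125 + 141 = 266
266 - 182 = 84
84 × 109 = 9156 ≡ 213 (mod 271)
213 - 91 = 122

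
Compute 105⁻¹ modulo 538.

41

By the extended Euclidean algorithm:
538 = 5×105 + 13
105 = 8×13 + 1
13 = 13×1 + 0
gcd(105, 538) = 1, so the inverse exists.
Back-substitute for 1:
1 = 1×105 − 8×13
  = −8×538 + 41×105
So 105⁻¹ ≡ 41 (mod 538).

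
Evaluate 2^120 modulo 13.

1

By square-and-multiply:
120 in binary is 1111000, i.e. 120 = 64 + 32 + 16 + 8.
2^1 ≡ 2 (mod 13)
2^2 ≡ 2^2 = 4 (mod 13)
2^4 ≡ 4^2 = 16 ≡ 3 (mod 13)
2^8 ≡ 3^2 = 9 (mod 13)
2^16 ≡ 9^2 = 81 ≡ 3 (mod 13)
2^32 ≡ 3^2 = 9 (mod 13)
2^64 ≡ 9^2 = 81 ≡ 3 (mod 13)
2^120 = 2^64 * 2^32 * 2^16 * 2^8 ≡ 3 * 9 * 3 * 9 (mod 13).
Accumulate the product:
3 * 9 = 27 ≡ 1
1 * 3 = 3
3 * 9 = 27 ≡ 1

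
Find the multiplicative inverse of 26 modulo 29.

29 = 1·26 + 3
26 = 8·3 + 2
3 = 1·2 + 1
2 = 2·1 + 0
gcd(26, 29) = 1, so the inverse exists.
Back-substitute for 1:
1 = 1·3 − 1·2
  = −1·26 + 9·3
  = 9·29 − 10·26
So 26⁻¹ ≡ −10 ≡ 19 (mod 29).

19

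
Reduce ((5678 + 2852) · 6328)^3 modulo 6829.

5678 + 2852 = 8530 ≡ 1701 (mod 6829)
1701 · 6328 = 10763928 ≡ 1424 (mod 6829)
(1424)^3 ≡ 5980 (mod 6829)

5980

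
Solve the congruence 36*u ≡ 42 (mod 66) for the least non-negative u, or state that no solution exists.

3

gcd(36, 66) = 6, and 6 | 42, so solutions exist.
Divide through by 6: 6*u mod 11 = 7.
6⁻¹ ≡ 2 (mod 11).
u ≡ 2*7 ≡ 3 (mod 11).
The smallest non-negative solution is u = 3.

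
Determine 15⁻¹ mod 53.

46

Run the extended Euclidean algorithm:
53 = 3×15 + 8
15 = 1×8 + 7
8 = 1×7 + 1
7 = 7×1 + 0
gcd(15, 53) = 1, so the inverse exists.
Back-substitute for 1:
1 = 1×8 − 1×7
  = −1×15 + 2×8
  = 2×53 − 7×15
So 15⁻¹ ≡ −7 ≡ 46 (mod 53).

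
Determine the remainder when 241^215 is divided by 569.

284

241^1 ≡ 241 (mod 569)
241^2 ≡ 241^2 = 58081 ≡ 43 (mod 569)
241^4 ≡ 43^2 = 1849 ≡ 142 (mod 569)
241^8 ≡ 142^2 = 20164 ≡ 249 (mod 569)
241^16 ≡ 249^2 = 62001 ≡ 549 (mod 569)
241^32 ≡ 549^2 = 301401 ≡ 400 (mod 569)
241^64 ≡ 400^2 = 160000 ≡ 111 (mod 569)
241^128 ≡ 111^2 = 12321 ≡ 372 (mod 569)
241^215 = 241^128 × 241^64 × 241^16 × 241^4 × 241^2 × 241^1 ≡ 372 × 111 × 549 × 142 × 43 × 241 (mod 569).
Accumulate the product:
372 × 111 = 41292 ≡ 324
324 × 549 = 177876 ≡ 348
348 × 142 = 49416 ≡ 482
482 × 43 = 20726 ≡ 242
242 × 241 = 58322 ≡ 284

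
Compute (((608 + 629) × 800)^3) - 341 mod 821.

185

608 + 629 = 1237 ≡ 416 (mod 821)
416 × 800 = 332800 ≡ 295 (mod 821)
(295)^3 ≡ 526 (mod 821)
526 - 341 = 185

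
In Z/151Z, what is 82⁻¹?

Run the extended Euclidean algorithm:
151 = 1*82 + 69
82 = 1*69 + 13
69 = 5*13 + 4
13 = 3*4 + 1
4 = 4*1 + 0
gcd(82, 151) = 1, so the inverse exists.
Bézout: 1 = −19*151 + 35*82.
So 82⁻¹ ≡ 35 (mod 151).

35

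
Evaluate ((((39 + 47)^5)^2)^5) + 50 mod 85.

51

39 + 47 = 86 ≡ 1 (mod 85)
(1)^5 ≡ 1 (mod 85)
(1)^2 ≡ 1 (mod 85)
(1)^5 ≡ 1 (mod 85)
1 + 50 = 51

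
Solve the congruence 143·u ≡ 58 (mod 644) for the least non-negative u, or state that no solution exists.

122

gcd(143, 644) = 1, so a unique solution mod 644 exists.
143⁻¹ ≡ 635 (mod 644).
u ≡ 635·58 ≡ 122 (mod 644).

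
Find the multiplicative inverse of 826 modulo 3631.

Run the extended Euclidean algorithm:
3631 = 4*826 + 327
826 = 2*327 + 172
327 = 1*172 + 155
172 = 1*155 + 17
155 = 9*17 + 2
17 = 8*2 + 1
2 = 2*1 + 0
gcd(826, 3631) = 1, so the inverse exists.
Back-substitute for 1:
1 = 1*17 − 8*2
  = −8*155 + 73*17
  = 73*172 − 81*155
  = −81*327 + 154*172
  = 154*826 − 389*327
  = −389*3631 + 1710*826
So 826⁻¹ ≡ 1710 (mod 3631).

1710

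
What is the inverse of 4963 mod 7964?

7964 = 1*4963 + 3001
4963 = 1*3001 + 1962
3001 = 1*1962 + 1039
1962 = 1*1039 + 923
1039 = 1*923 + 116
923 = 7*116 + 111
116 = 1*111 + 5
111 = 22*5 + 1
5 = 5*1 + 0
gcd(4963, 7964) = 1, so the inverse exists.
Bézout: 1 = −984*7964 + 1579*4963.
So 4963⁻¹ ≡ 1579 (mod 7964).

1579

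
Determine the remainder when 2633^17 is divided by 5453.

17 in binary is 10001, i.e. 17 = 16 + 1.
2633^1 ≡ 2633 (mod 5453)
2633^2 ≡ 2633^2 = 6932689 ≡ 1926 (mod 5453)
2633^4 ≡ 1926^2 = 3709476 ≡ 1436 (mod 5453)
2633^8 ≡ 1436^2 = 2062096 ≡ 862 (mod 5453)
2633^16 ≡ 862^2 = 743044 ≡ 1436 (mod 5453)
2633^17 = 2633^16 · 2633^1 ≡ 1436 · 2633 (mod 5453).
1436 · 2633 = 3780988 ≡ 2059 (mod 5453).

2059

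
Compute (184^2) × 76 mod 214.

134

(184)^2 ≡ 44 (mod 214)
44 × 76 = 3344 ≡ 134 (mod 214)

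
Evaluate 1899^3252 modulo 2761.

Compute successive squares:
3252 in binary is 110010110100, i.e. 3252 = 2048 + 1024 + 128 + 32 + 16 + 4.
1899^1 ≡ 1899 (mod 2761)
1899^2 ≡ 1899^2 = 3606201 ≡ 335 (mod 2761)
1899^4 ≡ 335^2 = 112225 ≡ 1785 (mod 2761)
1899^8 ≡ 1785^2 = 3186225 ≡ 31 (mod 2761)
1899^16 ≡ 31^2 = 961 (mod 2761)
1899^32 ≡ 961^2 = 923521 ≡ 1347 (mod 2761)
1899^64 ≡ 1347^2 = 1814409 ≡ 432 (mod 2761)
1899^128 ≡ 432^2 = 186624 ≡ 1637 (mod 2761)
1899^256 ≡ 1637^2 = 2679769 ≡ 1599 (mod 2761)
1899^512 ≡ 1599^2 = 2556801 ≡ 115 (mod 2761)
1899^1024 ≡ 115^2 = 13225 ≡ 2181 (mod 2761)
1899^2048 ≡ 2181^2 = 4756761 ≡ 2319 (mod 2761)
1899^3252 = 1899^2048 · 1899^1024 · 1899^128 · 1899^32 · 1899^16 · 1899^4 ≡ 2319 · 2181 · 1637 · 1347 · 961 · 1785 (mod 2761).
Accumulate the product:
2319 · 2181 = 5057739 ≡ 2348
2348 · 1637 = 3843676 ≡ 364
364 · 1347 = 490308 ≡ 1611
1611 · 961 = 1548171 ≡ 2011
2011 · 1785 = 3589635 ≡ 335

335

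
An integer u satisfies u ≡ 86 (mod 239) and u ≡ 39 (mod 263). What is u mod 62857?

60792

239⁻¹ mod 263: 239·252 ≡ 1 (mod 263), so 239⁻¹ ≡ 252.
u = 86 + 239·((39 − 86)·252 mod 263) = 86 + 239·254 = 60792.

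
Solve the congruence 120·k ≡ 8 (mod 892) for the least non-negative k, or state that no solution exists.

119

gcd(120, 892) = 4, and 4 | 8, so solutions exist.
Divide through by 4: 30·k ≡ 2 mod 223.
30⁻¹ ≡ 171 (mod 223).
k ≡ 171·2 ≡ 119 (mod 223).
The smallest non-negative solution is k = 119.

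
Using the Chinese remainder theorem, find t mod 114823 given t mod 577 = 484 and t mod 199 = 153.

577⁻¹ mod 199: 577×189 ≡ 1 (mod 199), so 577⁻¹ ≡ 189.
t = 484 + 577×((153 − 484)×189 mod 199) = 484 + 577×126 = 73186.
Check: 73186 mod 577 = 484, 73186 mod 199 = 153. ✓

73186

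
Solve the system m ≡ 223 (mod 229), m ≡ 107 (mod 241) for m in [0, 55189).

229⁻¹ mod 241: 229*20 ≡ 1 (mod 241), so 229⁻¹ ≡ 20.
m = 223 + 229*((107 − 223)*20 mod 241) = 223 + 229*90 = 20833.
Check: 20833 mod 229 = 223, 20833 mod 241 = 107. ✓

20833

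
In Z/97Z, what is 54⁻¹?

9

Apply the Euclidean algorithm and back-substitute:
97 = 1×54 + 43
54 = 1×43 + 11
43 = 3×11 + 10
11 = 1×10 + 1
10 = 10×1 + 0
gcd(54, 97) = 1, so the inverse exists.
Back-substitute for 1:
1 = 1×11 − 1×10
  = −1×43 + 4×11
  = 4×54 − 5×43
  = −5×97 + 9×54
So 54⁻¹ ≡ 9 (mod 97).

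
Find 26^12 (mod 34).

16

Using repeated squaring:
12 in binary is 1100, i.e. 12 = 8 + 4.
26^1 ≡ 26 (mod 34)
26^2 ≡ 26^2 = 676 ≡ 30 (mod 34)
26^4 ≡ 30^2 = 900 ≡ 16 (mod 34)
26^8 ≡ 16^2 = 256 ≡ 18 (mod 34)
26^12 = 26^8 * 26^4 ≡ 18 * 16 (mod 34).
18 * 16 = 288 ≡ 16 (mod 34).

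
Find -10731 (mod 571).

118

-10731 = -19×571 + 118, so -10731 ≡ 118 (mod 571).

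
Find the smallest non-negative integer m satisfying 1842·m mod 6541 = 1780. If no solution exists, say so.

4248

gcd(1842, 6541) = 1, so a unique solution mod 6541 exists.
1842⁻¹ ≡ 6367 (mod 6541).
m ≡ 6367·1780 ≡ 4248 (mod 6541).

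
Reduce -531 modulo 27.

9

-531 = -20*27 + 9, so -531 ≡ 9 (mod 27).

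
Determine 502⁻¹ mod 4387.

4387 = 8*502 + 371
502 = 1*371 + 131
371 = 2*131 + 109
131 = 1*109 + 22
109 = 4*22 + 21
22 = 1*21 + 1
21 = 21*1 + 0
gcd(502, 4387) = 1, so the inverse exists.
Bézout: 1 = −23*4387 + 201*502.
So 502⁻¹ ≡ 201 (mod 4387).

201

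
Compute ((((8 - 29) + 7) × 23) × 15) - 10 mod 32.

24

8 - 29 = -21 ≡ 11 (mod 32)
11 + 7 = 18
18 × 23 = 414 ≡ 30 (mod 32)
30 × 15 = 450 ≡ 2 (mod 32)
2 - 10 = -8 ≡ 24 (mod 32)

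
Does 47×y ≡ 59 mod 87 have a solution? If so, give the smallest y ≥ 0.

gcd(47, 87) = 1, so a unique solution mod 87 exists.
47⁻¹ ≡ 50 (mod 87).
y ≡ 50×59 ≡ 79 (mod 87).

79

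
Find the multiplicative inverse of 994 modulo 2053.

758

2053 = 2·994 + 65
994 = 15·65 + 19
65 = 3·19 + 8
19 = 2·8 + 3
8 = 2·3 + 2
3 = 1·2 + 1
2 = 2·1 + 0
gcd(994, 2053) = 1, so the inverse exists.
Back-substitute for 1:
1 = 1·3 − 1·2
  = −1·8 + 3·3
  = 3·19 − 7·8
  = −7·65 + 24·19
  = 24·994 − 367·65
  = −367·2053 + 758·994
So 994⁻¹ ≡ 758 (mod 2053).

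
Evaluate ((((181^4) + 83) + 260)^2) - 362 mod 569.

(181)^4 ≡ 43 (mod 569)
43 + 83 = 126
126 + 260 = 386
(386)^2 ≡ 487 (mod 569)
487 - 362 = 125

125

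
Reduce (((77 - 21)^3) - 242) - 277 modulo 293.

176

77 - 21 = 56
(56)^3 ≡ 109 (mod 293)
109 - 242 = -133 ≡ 160 (mod 293)
160 - 277 = -117 ≡ 176 (mod 293)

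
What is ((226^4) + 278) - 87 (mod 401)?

337

(226)^4 ≡ 146 (mod 401)
146 + 278 = 424 ≡ 23 (mod 401)
23 - 87 = -64 ≡ 337 (mod 401)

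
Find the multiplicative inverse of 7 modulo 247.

247 = 35·7 + 2
7 = 3·2 + 1
2 = 2·1 + 0
gcd(7, 247) = 1, so the inverse exists.
Bézout: 1 = −3·247 + 106·7.
So 7⁻¹ ≡ 106 (mod 247).

106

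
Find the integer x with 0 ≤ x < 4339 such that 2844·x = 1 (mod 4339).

By the extended Euclidean algorithm:
4339 = 1×2844 + 1495
2844 = 1×1495 + 1349
1495 = 1×1349 + 146
1349 = 9×146 + 35
146 = 4×35 + 6
35 = 5×6 + 5
6 = 1×5 + 1
5 = 5×1 + 0
gcd(2844, 4339) = 1, so the inverse exists.
Back-substitute for 1:
1 = 1×6 − 1×5
  = −1×35 + 6×6
  = 6×146 − 25×35
  = −25×1349 + 231×146
  = 231×1495 − 256×1349
  = −256×2844 + 487×1495
  = 487×4339 − 743×2844
So 2844⁻¹ ≡ −743 ≡ 3596 (mod 4339).

3596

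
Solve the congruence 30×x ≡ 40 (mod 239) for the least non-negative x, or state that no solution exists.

81

gcd(30, 239) = 1, so a unique solution mod 239 exists.
30⁻¹ ≡ 8 (mod 239).
x ≡ 8×40 ≡ 81 (mod 239).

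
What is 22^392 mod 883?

392 in binary is 110001000, i.e. 392 = 256 + 128 + 8.
22^1 ≡ 22 (mod 883)
22^2 ≡ 22^2 = 484 (mod 883)
22^4 ≡ 484^2 = 234256 ≡ 261 (mod 883)
22^8 ≡ 261^2 = 68121 ≡ 130 (mod 883)
22^16 ≡ 130^2 = 16900 ≡ 123 (mod 883)
22^32 ≡ 123^2 = 15129 ≡ 118 (mod 883)
22^64 ≡ 118^2 = 13924 ≡ 679 (mod 883)
22^128 ≡ 679^2 = 461041 ≡ 115 (mod 883)
22^256 ≡ 115^2 = 13225 ≡ 863 (mod 883)
22^392 = 22^256 × 22^128 × 22^8 ≡ 863 × 115 × 130 (mod 883).
Accumulate the product:
863 × 115 = 99245 ≡ 349
349 × 130 = 45370 ≡ 337

337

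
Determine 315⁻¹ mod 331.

62

Run the extended Euclidean algorithm:
331 = 1·315 + 16
315 = 19·16 + 11
16 = 1·11 + 5
11 = 2·5 + 1
5 = 5·1 + 0
gcd(315, 331) = 1, so the inverse exists.
Back-substitute for 1:
1 = 1·11 − 2·5
  = −2·16 + 3·11
  = 3·315 − 59·16
  = −59·331 + 62·315
So 315⁻¹ ≡ 62 (mod 331).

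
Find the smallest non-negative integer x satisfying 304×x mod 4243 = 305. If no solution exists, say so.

gcd(304, 4243) = 1, so a unique solution mod 4243 exists.
304⁻¹ ≡ 1633 (mod 4243).
x ≡ 1633×305 ≡ 1634 (mod 4243).

1634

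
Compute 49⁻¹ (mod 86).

79

Apply the Euclidean algorithm and back-substitute:
86 = 1×49 + 37
49 = 1×37 + 12
37 = 3×12 + 1
12 = 12×1 + 0
gcd(49, 86) = 1, so the inverse exists.
Back-substitute for 1:
1 = 1×37 − 3×12
  = −3×49 + 4×37
  = 4×86 − 7×49
So 49⁻¹ ≡ −7 ≡ 79 (mod 86).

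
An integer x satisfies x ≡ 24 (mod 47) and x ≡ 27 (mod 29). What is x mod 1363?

47⁻¹ mod 29: 47*21 ≡ 1 (mod 29), so 47⁻¹ ≡ 21.
x = 24 + 47*((27 − 24)*21 mod 29) = 24 + 47*5 = 259.

259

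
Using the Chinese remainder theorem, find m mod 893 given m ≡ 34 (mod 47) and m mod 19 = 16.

833

47⁻¹ mod 19: 47·17 ≡ 1 (mod 19), so 47⁻¹ ≡ 17.
m = 34 + 47·((16 − 34)·17 mod 19) = 34 + 47·17 = 833.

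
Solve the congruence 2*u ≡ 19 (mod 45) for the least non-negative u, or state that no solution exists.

gcd(2, 45) = 1, so a unique solution mod 45 exists.
2⁻¹ ≡ 23 (mod 45).
u ≡ 23*19 ≡ 32 (mod 45).

32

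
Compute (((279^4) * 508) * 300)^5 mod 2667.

1524

(279)^4 ≡ 2640 (mod 2667)
2640 * 508 = 1341120 ≡ 2286 (mod 2667)
2286 * 300 = 685800 ≡ 381 (mod 2667)
(381)^5 ≡ 1524 (mod 2667)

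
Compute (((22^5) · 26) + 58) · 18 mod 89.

(22)^5 ≡ 87 (mod 89)
87 · 26 = 2262 ≡ 37 (mod 89)
37 + 58 = 95 ≡ 6 (mod 89)
6 · 18 = 108 ≡ 19 (mod 89)

19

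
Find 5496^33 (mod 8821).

5266

Using repeated squaring:
33 in binary is 100001, i.e. 33 = 32 + 1.
5496^1 ≡ 5496 (mod 8821)
5496^2 ≡ 5496^2 = 30206016 ≡ 2912 (mod 8821)
5496^4 ≡ 2912^2 = 8479744 ≡ 2763 (mod 8821)
5496^8 ≡ 2763^2 = 7634169 ≡ 4004 (mod 8821)
5496^16 ≡ 4004^2 = 16032016 ≡ 4259 (mod 8821)
5496^32 ≡ 4259^2 = 18139081 ≡ 3105 (mod 8821)
5496^33 = 5496^32 × 5496^1 ≡ 3105 × 5496 (mod 8821).
3105 × 5496 = 17065080 ≡ 5266 (mod 8821).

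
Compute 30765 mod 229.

30765 = 134·229 + 79, so 30765 ≡ 79 (mod 229).

79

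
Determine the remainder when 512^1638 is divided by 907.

10

Using repeated squaring:
512^1 ≡ 512 (mod 907)
512^2 ≡ 512^2 = 262144 ≡ 21 (mod 907)
512^4 ≡ 21^2 = 441 (mod 907)
512^8 ≡ 441^2 = 194481 ≡ 383 (mod 907)
512^16 ≡ 383^2 = 146689 ≡ 662 (mod 907)
512^32 ≡ 662^2 = 438244 ≡ 163 (mod 907)
512^64 ≡ 163^2 = 26569 ≡ 266 (mod 907)
512^128 ≡ 266^2 = 70756 ≡ 10 (mod 907)
512^256 ≡ 10^2 = 100 (mod 907)
512^512 ≡ 100^2 = 10000 ≡ 23 (mod 907)
512^1024 ≡ 23^2 = 529 (mod 907)
512^1638 = 512^1024 * 512^512 * 512^64 * 512^32 * 512^4 * 512^2 ≡ 529 * 23 * 266 * 163 * 441 * 21 (mod 907).
Accumulate the product:
529 * 23 = 12167 ≡ 376
376 * 266 = 100016 ≡ 246
246 * 163 = 40098 ≡ 190
190 * 441 = 83790 ≡ 346
346 * 21 = 7266 ≡ 10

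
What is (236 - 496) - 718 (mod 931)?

236 - 496 = -260 ≡ 671 (mod 931)
671 - 718 = -47 ≡ 884 (mod 931)

884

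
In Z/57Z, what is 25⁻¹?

16

57 = 2·25 + 7
25 = 3·7 + 4
7 = 1·4 + 3
4 = 1·3 + 1
3 = 3·1 + 0
gcd(25, 57) = 1, so the inverse exists.
Bézout: 1 = −7·57 + 16·25.
So 25⁻¹ ≡ 16 (mod 57).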